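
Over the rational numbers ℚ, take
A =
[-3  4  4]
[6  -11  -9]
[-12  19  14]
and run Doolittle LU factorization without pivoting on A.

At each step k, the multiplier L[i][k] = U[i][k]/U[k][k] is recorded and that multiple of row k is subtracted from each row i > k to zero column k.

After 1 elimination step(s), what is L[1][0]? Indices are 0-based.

k=0: U[0][0]=-3
  eliminate (1,0): mult=-2, new row 1: (0, -3, -1); set L[1][0]=-2
  eliminate (2,0): mult=4, new row 2: (0, 3, -2); set L[2][0]=4

L[1][0] = -2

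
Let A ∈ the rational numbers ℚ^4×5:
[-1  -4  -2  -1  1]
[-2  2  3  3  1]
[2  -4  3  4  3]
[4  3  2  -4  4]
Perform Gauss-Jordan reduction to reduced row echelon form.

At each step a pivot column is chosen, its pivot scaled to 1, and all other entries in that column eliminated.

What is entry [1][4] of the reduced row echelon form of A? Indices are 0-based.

M[1][4] = -262/359

step 1: normalize row 0 (÷-1) = (1, 4, 2, 1, -1)
  row 1: subtract -2×row0 = (0, 10, 7, 5, -1)
  row 2: subtract 2×row0 = (0, -12, -1, 2, 5)
  row 3: subtract 4×row0 = (0, -13, -6, -8, 8)
step 2: normalize row 1 (÷10) = (0, 1, 7/10, 1/2, -1/10)
  row 0: subtract 4×row1 = (1, 0, -4/5, -1, -3/5)
  row 2: subtract -12×row1 = (0, 0, 37/5, 8, 19/5)
  row 3: subtract -13×row1 = (0, 0, 31/10, -3/2, 67/10)
step 3: normalize row 2 (÷37/5) = (0, 0, 1, 40/37, 19/37)
  row 0: subtract -4/5×row2 = (1, 0, 0, -5/37, -7/37)
  row 1: subtract 7/10×row2 = (0, 1, 0, -19/74, -17/37)
  row 3: subtract 31/10×row2 = (0, 0, 0, -359/74, 189/37)
step 4: normalize row 3 (÷-359/74) = (0, 0, 0, 1, -378/359)
  row 0: subtract -5/37×row3 = (1, 0, 0, 0, -119/359)
  row 1: subtract -19/74×row3 = (0, 1, 0, 0, -262/359)
  row 2: subtract 40/37×row3 = (0, 0, 1, 0, 593/359)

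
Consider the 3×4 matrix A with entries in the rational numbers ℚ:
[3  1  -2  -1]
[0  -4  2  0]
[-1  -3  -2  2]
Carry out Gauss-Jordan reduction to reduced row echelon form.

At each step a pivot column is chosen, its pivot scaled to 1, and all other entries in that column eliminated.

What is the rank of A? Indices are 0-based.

rank = 3

pivot(0,0)=3: scale R0 → (1, 1/3, -2/3, -1/3)
  clear (2,0): R2 −= (-1)R0 → (0, -8/3, -8/3, 5/3)
pivot(1,1)=-4: scale R1 → (0, 1, -1/2, 0)
  clear (0,1): R0 −= (1/3)R1 → (1, 0, -1/2, -1/3)
  clear (2,1): R2 −= (-8/3)R1 → (0, 0, -4, 5/3)
pivot(2,2)=-4: scale R2 → (0, 0, 1, -5/12)
  clear (0,2): R0 −= (-1/2)R2 → (1, 0, 0, -13/24)
  clear (1,2): R1 −= (-1/2)R2 → (0, 1, 0, -5/24)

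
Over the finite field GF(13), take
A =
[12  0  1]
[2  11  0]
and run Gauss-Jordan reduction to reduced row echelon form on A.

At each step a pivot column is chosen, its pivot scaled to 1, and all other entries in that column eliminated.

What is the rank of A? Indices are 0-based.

[1] R0 /= 12  ⇒  (1, 0, 12)
     R1 -= 2·R0  ⇒  (0, 11, 2)
[2] R1 /= 11  ⇒  (0, 1, 12)

rank = 2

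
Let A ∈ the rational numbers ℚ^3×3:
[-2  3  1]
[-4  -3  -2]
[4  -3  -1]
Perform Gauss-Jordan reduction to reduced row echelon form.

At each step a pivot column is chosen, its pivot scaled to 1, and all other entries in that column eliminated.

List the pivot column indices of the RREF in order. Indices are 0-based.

[1] R0 /= -2  ⇒  (1, -3/2, -1/2)
     R1 -= -4·R0  ⇒  (0, -9, -4)
     R2 -= 4·R0  ⇒  (0, 3, 1)
[2] R1 /= -9  ⇒  (0, 1, 4/9)
     R0 -= -3/2·R1  ⇒  (1, 0, 1/6)
     R2 -= 3·R1  ⇒  (0, 0, -1/3)
[3] R2 /= -1/3  ⇒  (0, 0, 1)
     R0 -= 1/6·R2  ⇒  (1, 0, 0)
     R1 -= 4/9·R2  ⇒  (0, 1, 0)

pivot columns: 0, 1, 2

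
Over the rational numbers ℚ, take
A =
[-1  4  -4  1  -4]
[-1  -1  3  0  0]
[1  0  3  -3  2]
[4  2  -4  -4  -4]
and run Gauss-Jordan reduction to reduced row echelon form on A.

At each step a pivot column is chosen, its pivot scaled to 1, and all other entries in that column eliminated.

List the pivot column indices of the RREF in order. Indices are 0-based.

step 1: normalize row 0 (÷-1) = (1, -4, 4, -1, 4)
  row 1: subtract -1×row0 = (0, -5, 7, -1, 4)
  row 2: subtract 1×row0 = (0, 4, -1, -2, -2)
  row 3: subtract 4×row0 = (0, 18, -20, 0, -20)
step 2: normalize row 1 (÷-5) = (0, 1, -7/5, 1/5, -4/5)
  row 0: subtract -4×row1 = (1, 0, -8/5, -1/5, 4/5)
  row 2: subtract 4×row1 = (0, 0, 23/5, -14/5, 6/5)
  row 3: subtract 18×row1 = (0, 0, 26/5, -18/5, -28/5)
step 3: normalize row 2 (÷23/5) = (0, 0, 1, -14/23, 6/23)
  row 0: subtract -8/5×row2 = (1, 0, 0, -27/23, 28/23)
  row 1: subtract -7/5×row2 = (0, 1, 0, -15/23, -10/23)
  row 3: subtract 26/5×row2 = (0, 0, 0, -10/23, -160/23)
step 4: normalize row 3 (÷-10/23) = (0, 0, 0, 1, 16)
  row 0: subtract -27/23×row3 = (1, 0, 0, 0, 20)
  row 1: subtract -15/23×row3 = (0, 1, 0, 0, 10)
  row 2: subtract -14/23×row3 = (0, 0, 1, 0, 10)

pivot columns: 0, 1, 2, 3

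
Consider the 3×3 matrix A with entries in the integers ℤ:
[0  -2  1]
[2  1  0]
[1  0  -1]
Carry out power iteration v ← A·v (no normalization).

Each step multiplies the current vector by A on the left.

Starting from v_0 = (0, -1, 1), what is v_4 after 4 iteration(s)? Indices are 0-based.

v_4 = (-17, -5, -3)

v_0 = (0, -1, 1).
v_1 = A·v_0 = (3, -1, -1).
v_2 = A·v_1 = (1, 5, 4).
v_3 = A·v_2 = (-6, 7, -3).
v_4 = A·v_3 = (-17, -5, -3).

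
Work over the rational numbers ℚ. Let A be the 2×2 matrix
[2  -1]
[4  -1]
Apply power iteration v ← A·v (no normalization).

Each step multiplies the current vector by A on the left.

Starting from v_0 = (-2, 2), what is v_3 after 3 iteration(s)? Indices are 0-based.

v_3 = (10, 6)

v_0 = (-2, 2).
v_1 = A·v_0 = (-6, -10).
v_2 = A·v_1 = (-2, -14).
v_3 = A·v_2 = (10, 6).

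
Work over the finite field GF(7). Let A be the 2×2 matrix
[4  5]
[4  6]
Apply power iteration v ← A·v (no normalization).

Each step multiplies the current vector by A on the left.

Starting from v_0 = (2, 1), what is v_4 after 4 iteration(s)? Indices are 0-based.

v_0 = (2, 1).
v_1 = A·v_0 = (6, 0).
v_2 = A·v_1 = (3, 3).
v_3 = A·v_2 = (6, 2).
v_4 = A·v_3 = (6, 1).

v_4 = (6, 1)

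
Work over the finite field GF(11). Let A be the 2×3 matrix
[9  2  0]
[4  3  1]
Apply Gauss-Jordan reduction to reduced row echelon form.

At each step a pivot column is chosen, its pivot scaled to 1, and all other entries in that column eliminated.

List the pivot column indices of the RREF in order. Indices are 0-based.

pivot columns: 0, 1

step 1: normalize row 0 (÷9) = (1, 10, 0)
  row 1: subtract 4×row0 = (0, 7, 1)
step 2: normalize row 1 (÷7) = (0, 1, 8)
  row 0: subtract 10×row1 = (1, 0, 8)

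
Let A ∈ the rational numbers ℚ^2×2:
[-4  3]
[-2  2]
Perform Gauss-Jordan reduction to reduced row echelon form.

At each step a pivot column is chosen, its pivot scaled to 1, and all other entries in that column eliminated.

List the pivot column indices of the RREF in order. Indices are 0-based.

pivot columns: 0, 1

pivot(0,0)=-4: scale R0 → (1, -3/4)
  clear (1,0): R1 −= (-2)R0 → (0, 1/2)
pivot(1,1)=1/2: scale R1 → (0, 1)
  clear (0,1): R0 −= (-3/4)R1 → (1, 0)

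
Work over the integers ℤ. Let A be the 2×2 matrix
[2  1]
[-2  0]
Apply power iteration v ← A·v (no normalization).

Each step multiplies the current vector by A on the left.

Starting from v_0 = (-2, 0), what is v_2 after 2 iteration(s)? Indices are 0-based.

v_2 = (-4, 8)

v_0 = (-2, 0).
v_1 = A·v_0 = (-4, 4).
v_2 = A·v_1 = (-4, 8).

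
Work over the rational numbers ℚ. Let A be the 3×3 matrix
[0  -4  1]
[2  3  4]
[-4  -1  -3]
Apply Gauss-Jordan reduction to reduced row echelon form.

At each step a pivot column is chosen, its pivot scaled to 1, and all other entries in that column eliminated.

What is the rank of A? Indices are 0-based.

[1] R0 <-> R1
[1] R0 /= 2  ⇒  (1, 3/2, 2)
     R2 -= -4·R0  ⇒  (0, 5, 5)
[2] R1 /= -4  ⇒  (0, 1, -1/4)
     R0 -= 3/2·R1  ⇒  (1, 0, 19/8)
     R2 -= 5·R1  ⇒  (0, 0, 25/4)
[3] R2 /= 25/4  ⇒  (0, 0, 1)
     R0 -= 19/8·R2  ⇒  (1, 0, 0)
     R1 -= -1/4·R2  ⇒  (0, 1, 0)

rank = 3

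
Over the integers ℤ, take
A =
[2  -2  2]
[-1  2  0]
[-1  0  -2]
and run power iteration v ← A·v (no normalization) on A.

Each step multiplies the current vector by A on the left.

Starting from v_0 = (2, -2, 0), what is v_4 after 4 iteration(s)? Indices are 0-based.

v_0 = (2, -2, 0).
v_1 = A·v_0 = (8, -6, -2).
v_2 = A·v_1 = (24, -20, -4).
v_3 = A·v_2 = (80, -64, -16).
v_4 = A·v_3 = (256, -208, -48).

v_4 = (256, -208, -48)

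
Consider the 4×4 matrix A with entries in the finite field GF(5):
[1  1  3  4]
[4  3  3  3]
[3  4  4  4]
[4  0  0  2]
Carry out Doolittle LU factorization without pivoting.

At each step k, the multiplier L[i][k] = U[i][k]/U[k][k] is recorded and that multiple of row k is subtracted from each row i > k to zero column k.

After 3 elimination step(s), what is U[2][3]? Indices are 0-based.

[col 0] pivot 1
  R1 -= 4*R0 → (0, 4, 1, 2)  (L[1][0] := 4)
  R2 -= 3*R0 → (0, 1, 0, 2)  (L[2][0] := 3)
  R3 -= 4*R0 → (0, 1, 3, 1)  (L[3][0] := 4)
[col 1] pivot 4
  R2 -= 4*R1 → (0, 0, 1, 4)  (L[2][1] := 4)
  R3 -= 4*R1 → (0, 0, 4, 3)  (L[3][1] := 4)
[col 2] pivot 1
  R3 -= 4*R2 → (0, 0, 0, 2)  (L[3][2] := 4)

U[2][3] = 4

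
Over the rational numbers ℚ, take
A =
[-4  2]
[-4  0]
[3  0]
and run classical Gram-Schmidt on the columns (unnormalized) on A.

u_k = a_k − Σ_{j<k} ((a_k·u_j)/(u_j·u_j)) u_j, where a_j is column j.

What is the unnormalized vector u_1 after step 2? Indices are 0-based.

Step 1: u_0 = a_0 = (-4, -4, 3).
Step 2: u_1 = a_1 − (-8/41)·u_0 = (50/41, -32/41, 24/41).

u_1 = (50/41, -32/41, 24/41)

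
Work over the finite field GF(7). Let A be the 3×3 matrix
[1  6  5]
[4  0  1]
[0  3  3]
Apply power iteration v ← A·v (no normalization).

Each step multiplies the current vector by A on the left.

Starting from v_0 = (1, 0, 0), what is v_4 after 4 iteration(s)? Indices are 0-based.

v_0 = (1, 0, 0).
v_1 = A·v_0 = (1, 4, 0).
v_2 = A·v_1 = (4, 4, 5).
v_3 = A·v_2 = (4, 0, 6).
v_4 = A·v_3 = (6, 1, 4).

v_4 = (6, 1, 4)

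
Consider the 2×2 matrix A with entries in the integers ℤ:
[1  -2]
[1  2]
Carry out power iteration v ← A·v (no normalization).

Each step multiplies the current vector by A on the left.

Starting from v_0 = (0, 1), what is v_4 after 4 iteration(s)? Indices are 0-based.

v_0 = (0, 1).
v_1 = A·v_0 = (-2, 2).
v_2 = A·v_1 = (-6, 2).
v_3 = A·v_2 = (-10, -2).
v_4 = A·v_3 = (-6, -14).

v_4 = (-6, -14)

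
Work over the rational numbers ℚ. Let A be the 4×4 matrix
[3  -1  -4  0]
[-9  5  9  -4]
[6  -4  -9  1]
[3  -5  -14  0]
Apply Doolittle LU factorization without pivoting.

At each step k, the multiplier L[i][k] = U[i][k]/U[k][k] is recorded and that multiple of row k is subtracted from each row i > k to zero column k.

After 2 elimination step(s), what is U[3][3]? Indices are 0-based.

Step 1: pivot at (0,0) is 3.
  row1 ← row1 − (-3)·row0  ⇒  L[1][0]=-3, U row1=(0, 2, -3, -4)
  row2 ← row2 − (2)·row0  ⇒  L[2][0]=2, U row2=(0, -2, -1, 1)
  row3 ← row3 − (1)·row0  ⇒  L[3][0]=1, U row3=(0, -4, -10, 0)
Step 2: pivot at (1,1) is 2.
  row2 ← row2 − (-1)·row1  ⇒  L[2][1]=-1, U row2=(0, 0, -4, -3)
  row3 ← row3 − (-2)·row1  ⇒  L[3][1]=-2, U row3=(0, 0, -16, -8)

U[3][3] = -8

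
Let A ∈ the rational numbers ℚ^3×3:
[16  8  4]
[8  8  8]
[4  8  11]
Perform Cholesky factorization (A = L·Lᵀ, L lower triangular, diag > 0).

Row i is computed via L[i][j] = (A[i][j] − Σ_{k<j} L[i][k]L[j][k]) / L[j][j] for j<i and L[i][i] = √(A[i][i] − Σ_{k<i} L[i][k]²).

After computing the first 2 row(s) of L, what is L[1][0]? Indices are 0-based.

L[1][0] = 2

Step 1: L[0][0] = √(16) = 4.
  L[1][0] = (8) / L[0][0] = 2.
Step 2: L[1][1] = √(4) = 2.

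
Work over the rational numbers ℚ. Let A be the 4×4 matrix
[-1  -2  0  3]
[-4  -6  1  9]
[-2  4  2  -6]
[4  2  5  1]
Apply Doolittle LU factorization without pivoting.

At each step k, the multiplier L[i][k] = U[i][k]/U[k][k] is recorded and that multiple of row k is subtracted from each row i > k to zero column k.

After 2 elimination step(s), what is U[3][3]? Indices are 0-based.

U[3][3] = 4

Step 1: pivot at (0,0) is -1.
  row1 ← row1 − (4)·row0  ⇒  L[1][0]=4, U row1=(0, 2, 1, -3)
  row2 ← row2 − (2)·row0  ⇒  L[2][0]=2, U row2=(0, 8, 2, -12)
  row3 ← row3 − (-4)·row0  ⇒  L[3][0]=-4, U row3=(0, -6, 5, 13)
Step 2: pivot at (1,1) is 2.
  row2 ← row2 − (4)·row1  ⇒  L[2][1]=4, U row2=(0, 0, -2, 0)
  row3 ← row3 − (-3)·row1  ⇒  L[3][1]=-3, U row3=(0, 0, 8, 4)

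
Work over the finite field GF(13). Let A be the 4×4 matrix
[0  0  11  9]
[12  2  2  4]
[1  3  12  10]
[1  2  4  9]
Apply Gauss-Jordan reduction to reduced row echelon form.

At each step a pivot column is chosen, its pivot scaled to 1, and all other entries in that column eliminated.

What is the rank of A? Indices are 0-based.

rank = 4

step 1: exchange rows 0,1
step 1: normalize row 0 (÷12) = (1, 11, 11, 9)
  row 2: subtract 1×row0 = (0, 5, 1, 1)
  row 3: subtract 1×row0 = (0, 4, 6, 0)
step 2: exchange rows 1,2
step 2: normalize row 1 (÷5) = (0, 1, 8, 8)
  row 0: subtract 11×row1 = (1, 0, 1, 12)
  row 3: subtract 4×row1 = (0, 0, 0, 7)
step 3: normalize row 2 (÷11) = (0, 0, 1, 2)
  row 0: subtract 1×row2 = (1, 0, 0, 10)
  row 1: subtract 8×row2 = (0, 1, 0, 5)
step 4: normalize row 3 (÷7) = (0, 0, 0, 1)
  row 0: subtract 10×row3 = (1, 0, 0, 0)
  row 1: subtract 5×row3 = (0, 1, 0, 0)
  row 2: subtract 2×row3 = (0, 0, 1, 0)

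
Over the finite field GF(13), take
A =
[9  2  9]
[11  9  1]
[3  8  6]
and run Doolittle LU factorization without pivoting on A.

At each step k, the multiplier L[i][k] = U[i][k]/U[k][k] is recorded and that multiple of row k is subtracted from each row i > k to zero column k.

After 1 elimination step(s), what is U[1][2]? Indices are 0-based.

U[1][2] = 3

k=0: U[0][0]=9
  eliminate (1,0): mult=7, new row 1: (0, 8, 3); set L[1][0]=7
  eliminate (2,0): mult=9, new row 2: (0, 3, 3); set L[2][0]=9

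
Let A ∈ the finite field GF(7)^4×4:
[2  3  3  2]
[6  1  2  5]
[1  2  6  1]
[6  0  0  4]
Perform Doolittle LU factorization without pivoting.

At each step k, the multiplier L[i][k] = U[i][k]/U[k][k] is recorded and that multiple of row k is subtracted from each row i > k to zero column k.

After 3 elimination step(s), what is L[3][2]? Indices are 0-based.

Step 1: pivot at (0,0) is 2.
  row1 ← row1 − (3)·row0  ⇒  L[1][0]=3, U row1=(0, 6, 0, 6)
  row2 ← row2 − (4)·row0  ⇒  L[2][0]=4, U row2=(0, 4, 1, 0)
  row3 ← row3 − (3)·row0  ⇒  L[3][0]=3, U row3=(0, 5, 5, 5)
Step 2: pivot at (1,1) is 6.
  row2 ← row2 − (3)·row1  ⇒  L[2][1]=3, U row2=(0, 0, 1, 3)
  row3 ← row3 − (2)·row1  ⇒  L[3][1]=2, U row3=(0, 0, 5, 0)
Step 3: pivot at (2,2) is 1.
  row3 ← row3 − (5)·row2  ⇒  L[3][2]=5, U row3=(0, 0, 0, 6)

L[3][2] = 5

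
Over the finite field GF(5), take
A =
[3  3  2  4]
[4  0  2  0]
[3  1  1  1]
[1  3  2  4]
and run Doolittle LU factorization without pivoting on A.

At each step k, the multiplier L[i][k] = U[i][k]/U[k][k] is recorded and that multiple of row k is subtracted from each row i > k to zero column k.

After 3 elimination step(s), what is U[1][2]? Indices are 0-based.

U[1][2] = 1

Step 1: pivot at (0,0) is 3.
  row1 ← row1 − (3)·row0  ⇒  L[1][0]=3, U row1=(0, 1, 1, 3)
  row2 ← row2 − (1)·row0  ⇒  L[2][0]=1, U row2=(0, 3, 4, 2)
  row3 ← row3 − (2)·row0  ⇒  L[3][0]=2, U row3=(0, 2, 3, 1)
Step 2: pivot at (1,1) is 1.
  row2 ← row2 − (3)·row1  ⇒  L[2][1]=3, U row2=(0, 0, 1, 3)
  row3 ← row3 − (2)·row1  ⇒  L[3][1]=2, U row3=(0, 0, 1, 0)
Step 3: pivot at (2,2) is 1.
  row3 ← row3 − (1)·row2  ⇒  L[3][2]=1, U row3=(0, 0, 0, 2)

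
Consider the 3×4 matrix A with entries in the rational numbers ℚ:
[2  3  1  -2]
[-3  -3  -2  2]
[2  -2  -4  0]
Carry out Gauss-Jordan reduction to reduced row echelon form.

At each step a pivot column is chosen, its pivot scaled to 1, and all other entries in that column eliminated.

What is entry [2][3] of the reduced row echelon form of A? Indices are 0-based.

M[2][3] = 1/5

step 1: normalize row 0 (÷2) = (1, 3/2, 1/2, -1)
  row 1: subtract -3×row0 = (0, 3/2, -1/2, -1)
  row 2: subtract 2×row0 = (0, -5, -5, 2)
step 2: normalize row 1 (÷3/2) = (0, 1, -1/3, -2/3)
  row 0: subtract 3/2×row1 = (1, 0, 1, 0)
  row 2: subtract -5×row1 = (0, 0, -20/3, -4/3)
step 3: normalize row 2 (÷-20/3) = (0, 0, 1, 1/5)
  row 0: subtract 1×row2 = (1, 0, 0, -1/5)
  row 1: subtract -1/3×row2 = (0, 1, 0, -3/5)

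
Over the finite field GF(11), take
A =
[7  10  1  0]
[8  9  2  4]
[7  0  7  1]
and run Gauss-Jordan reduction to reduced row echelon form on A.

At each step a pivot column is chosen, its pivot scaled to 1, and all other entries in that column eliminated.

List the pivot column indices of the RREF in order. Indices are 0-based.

[1] R0 /= 7  ⇒  (1, 3, 8, 0)
     R1 -= 8·R0  ⇒  (0, 7, 4, 4)
     R2 -= 7·R0  ⇒  (0, 1, 6, 1)
[2] R1 /= 7  ⇒  (0, 1, 10, 10)
     R0 -= 3·R1  ⇒  (1, 0, 0, 3)
     R2 -= 1·R1  ⇒  (0, 0, 7, 2)
[3] R2 /= 7  ⇒  (0, 0, 1, 5)
     R1 -= 10·R2  ⇒  (0, 1, 0, 4)

pivot columns: 0, 1, 2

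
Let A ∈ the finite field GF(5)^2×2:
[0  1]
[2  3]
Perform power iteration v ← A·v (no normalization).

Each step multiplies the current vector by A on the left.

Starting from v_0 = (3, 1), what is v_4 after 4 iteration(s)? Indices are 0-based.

v_4 = (0, 3)

v_0 = (3, 1).
v_1 = A·v_0 = (1, 4).
v_2 = A·v_1 = (4, 4).
v_3 = A·v_2 = (4, 0).
v_4 = A·v_3 = (0, 3).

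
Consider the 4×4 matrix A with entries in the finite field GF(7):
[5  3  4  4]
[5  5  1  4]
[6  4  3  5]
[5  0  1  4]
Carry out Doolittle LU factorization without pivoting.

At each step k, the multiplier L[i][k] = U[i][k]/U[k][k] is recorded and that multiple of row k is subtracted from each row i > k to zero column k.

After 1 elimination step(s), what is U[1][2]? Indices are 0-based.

U[1][2] = 4

k=0: U[0][0]=5
  eliminate (1,0): mult=1, new row 1: (0, 2, 4, 0); set L[1][0]=1
  eliminate (2,0): mult=4, new row 2: (0, 6, 1, 3); set L[2][0]=4
  eliminate (3,0): mult=1, new row 3: (0, 4, 4, 0); set L[3][0]=1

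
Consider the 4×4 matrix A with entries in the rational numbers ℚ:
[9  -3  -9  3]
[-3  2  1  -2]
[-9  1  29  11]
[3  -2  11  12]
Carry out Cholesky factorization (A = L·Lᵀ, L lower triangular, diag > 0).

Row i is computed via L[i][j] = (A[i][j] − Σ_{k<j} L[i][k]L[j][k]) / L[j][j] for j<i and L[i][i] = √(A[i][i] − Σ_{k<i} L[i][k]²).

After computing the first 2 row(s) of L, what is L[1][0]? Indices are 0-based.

Step 1: L[0][0] = √(9) = 3.
  L[1][0] = (-3) / L[0][0] = -1.
Step 2: L[1][1] = √(1) = 1.

L[1][0] = -1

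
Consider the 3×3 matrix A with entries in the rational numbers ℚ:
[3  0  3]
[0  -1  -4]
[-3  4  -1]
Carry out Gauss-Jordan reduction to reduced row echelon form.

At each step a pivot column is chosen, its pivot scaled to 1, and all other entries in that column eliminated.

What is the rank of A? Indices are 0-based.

pivot(0,0)=3: scale R0 → (1, 0, 1)
  clear (2,0): R2 −= (-3)R0 → (0, 4, 2)
pivot(1,1)=-1: scale R1 → (0, 1, 4)
  clear (2,1): R2 −= (4)R1 → (0, 0, -14)
pivot(2,2)=-14: scale R2 → (0, 0, 1)
  clear (0,2): R0 −= (1)R2 → (1, 0, 0)
  clear (1,2): R1 −= (4)R2 → (0, 1, 0)

rank = 3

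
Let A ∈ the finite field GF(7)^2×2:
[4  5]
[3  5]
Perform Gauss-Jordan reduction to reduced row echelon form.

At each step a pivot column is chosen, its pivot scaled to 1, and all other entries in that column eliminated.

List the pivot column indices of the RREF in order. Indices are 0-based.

pivot columns: 0, 1

pivot(0,0)=4: scale R0 → (1, 3)
  clear (1,0): R1 −= (3)R0 → (0, 3)
pivot(1,1)=3: scale R1 → (0, 1)
  clear (0,1): R0 −= (3)R1 → (1, 0)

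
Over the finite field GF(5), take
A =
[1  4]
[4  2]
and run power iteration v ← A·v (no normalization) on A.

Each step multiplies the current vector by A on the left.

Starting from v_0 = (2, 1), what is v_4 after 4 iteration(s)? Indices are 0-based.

v_4 = (0, 2)

v_0 = (2, 1).
v_1 = A·v_0 = (1, 0).
v_2 = A·v_1 = (1, 4).
v_3 = A·v_2 = (2, 2).
v_4 = A·v_3 = (0, 2).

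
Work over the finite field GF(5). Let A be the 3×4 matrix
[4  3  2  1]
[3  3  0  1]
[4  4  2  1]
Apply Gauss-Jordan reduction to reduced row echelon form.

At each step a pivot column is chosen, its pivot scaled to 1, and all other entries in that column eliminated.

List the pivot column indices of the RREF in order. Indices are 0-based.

[1] R0 /= 4  ⇒  (1, 2, 3, 4)
     R1 -= 3·R0  ⇒  (0, 2, 1, 4)
     R2 -= 4·R0  ⇒  (0, 1, 0, 0)
[2] R1 /= 2  ⇒  (0, 1, 3, 2)
     R0 -= 2·R1  ⇒  (1, 0, 2, 0)
     R2 -= 1·R1  ⇒  (0, 0, 2, 3)
[3] R2 /= 2  ⇒  (0, 0, 1, 4)
     R0 -= 2·R2  ⇒  (1, 0, 0, 2)
     R1 -= 3·R2  ⇒  (0, 1, 0, 0)

pivot columns: 0, 1, 2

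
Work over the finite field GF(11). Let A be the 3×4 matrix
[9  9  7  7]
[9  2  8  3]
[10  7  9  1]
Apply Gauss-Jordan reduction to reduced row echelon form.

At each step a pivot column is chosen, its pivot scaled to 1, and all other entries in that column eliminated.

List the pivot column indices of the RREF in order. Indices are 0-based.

[1] R0 /= 9  ⇒  (1, 1, 2, 2)
     R1 -= 9·R0  ⇒  (0, 4, 1, 7)
     R2 -= 10·R0  ⇒  (0, 8, 0, 3)
[2] R1 /= 4  ⇒  (0, 1, 3, 10)
     R0 -= 1·R1  ⇒  (1, 0, 10, 3)
     R2 -= 8·R1  ⇒  (0, 0, 9, 0)
[3] R2 /= 9  ⇒  (0, 0, 1, 0)
     R0 -= 10·R2  ⇒  (1, 0, 0, 3)
     R1 -= 3·R2  ⇒  (0, 1, 0, 10)

pivot columns: 0, 1, 2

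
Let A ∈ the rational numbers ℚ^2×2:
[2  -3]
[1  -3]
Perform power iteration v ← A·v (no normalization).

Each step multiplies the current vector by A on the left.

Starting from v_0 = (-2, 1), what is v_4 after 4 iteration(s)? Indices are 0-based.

v_4 = (25, 47)

v_0 = (-2, 1).
v_1 = A·v_0 = (-7, -5).
v_2 = A·v_1 = (1, 8).
v_3 = A·v_2 = (-22, -23).
v_4 = A·v_3 = (25, 47).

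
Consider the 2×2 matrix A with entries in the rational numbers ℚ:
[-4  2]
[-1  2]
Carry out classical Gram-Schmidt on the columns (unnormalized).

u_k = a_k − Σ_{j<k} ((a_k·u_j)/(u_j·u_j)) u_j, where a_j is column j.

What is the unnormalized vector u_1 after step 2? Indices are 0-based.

u_1 = (-6/17, 24/17)

Step 1: u_0 = a_0 = (-4, -1).
Step 2: u_1 = a_1 − (-10/17)·u_0 = (-6/17, 24/17).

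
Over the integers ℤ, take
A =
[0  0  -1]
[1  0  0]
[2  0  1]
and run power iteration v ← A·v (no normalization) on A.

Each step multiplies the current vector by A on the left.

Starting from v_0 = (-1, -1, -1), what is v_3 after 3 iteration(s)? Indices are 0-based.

v_0 = (-1, -1, -1).
v_1 = A·v_0 = (1, -1, -3).
v_2 = A·v_1 = (3, 1, -1).
v_3 = A·v_2 = (1, 3, 5).

v_3 = (1, 3, 5)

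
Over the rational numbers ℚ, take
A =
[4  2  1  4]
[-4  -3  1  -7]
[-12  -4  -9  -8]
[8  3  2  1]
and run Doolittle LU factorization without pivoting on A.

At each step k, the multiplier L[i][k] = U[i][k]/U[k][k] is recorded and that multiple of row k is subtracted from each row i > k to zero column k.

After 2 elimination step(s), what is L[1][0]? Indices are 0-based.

k=0: U[0][0]=4
  eliminate (1,0): mult=-1, new row 1: (0, -1, 2, -3); set L[1][0]=-1
  eliminate (2,0): mult=-3, new row 2: (0, 2, -6, 4); set L[2][0]=-3
  eliminate (3,0): mult=2, new row 3: (0, -1, 0, -7); set L[3][0]=2
k=1: U[1][1]=-1
  eliminate (2,1): mult=-2, new row 2: (0, 0, -2, -2); set L[2][1]=-2
  eliminate (3,1): mult=1, new row 3: (0, 0, -2, -4); set L[3][1]=1

L[1][0] = -1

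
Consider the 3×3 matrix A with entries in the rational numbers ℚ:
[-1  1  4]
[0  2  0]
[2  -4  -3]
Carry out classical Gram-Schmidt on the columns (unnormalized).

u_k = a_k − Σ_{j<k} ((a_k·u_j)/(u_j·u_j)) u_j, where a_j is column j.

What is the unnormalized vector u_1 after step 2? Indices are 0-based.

Step 1: u_0 = a_0 = (-1, 0, 2).
Step 2: u_1 = a_1 − (-9/5)·u_0 = (-4/5, 2, -2/5).

u_1 = (-4/5, 2, -2/5)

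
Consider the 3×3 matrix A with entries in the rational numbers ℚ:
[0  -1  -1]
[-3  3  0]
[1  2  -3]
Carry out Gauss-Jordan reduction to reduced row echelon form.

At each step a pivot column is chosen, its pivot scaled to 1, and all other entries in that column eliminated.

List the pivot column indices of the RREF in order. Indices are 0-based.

pivot columns: 0, 1, 2

[1] R0 <-> R1
[1] R0 /= -3  ⇒  (1, -1, 0)
     R2 -= 1·R0  ⇒  (0, 3, -3)
[2] R1 /= -1  ⇒  (0, 1, 1)
     R0 -= -1·R1  ⇒  (1, 0, 1)
     R2 -= 3·R1  ⇒  (0, 0, -6)
[3] R2 /= -6  ⇒  (0, 0, 1)
     R0 -= 1·R2  ⇒  (1, 0, 0)
     R1 -= 1·R2  ⇒  (0, 1, 0)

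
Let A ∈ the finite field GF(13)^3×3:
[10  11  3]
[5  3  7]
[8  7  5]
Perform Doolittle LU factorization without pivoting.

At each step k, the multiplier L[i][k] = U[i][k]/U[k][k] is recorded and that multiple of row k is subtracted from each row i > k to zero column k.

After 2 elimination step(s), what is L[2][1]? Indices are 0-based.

[col 0] pivot 10
  R1 -= 7*R0 → (0, 4, 12)  (L[1][0] := 7)
  R2 -= 6*R0 → (0, 6, 0)  (L[2][0] := 6)
[col 1] pivot 4
  R2 -= 8*R1 → (0, 0, 8)  (L[2][1] := 8)

L[2][1] = 8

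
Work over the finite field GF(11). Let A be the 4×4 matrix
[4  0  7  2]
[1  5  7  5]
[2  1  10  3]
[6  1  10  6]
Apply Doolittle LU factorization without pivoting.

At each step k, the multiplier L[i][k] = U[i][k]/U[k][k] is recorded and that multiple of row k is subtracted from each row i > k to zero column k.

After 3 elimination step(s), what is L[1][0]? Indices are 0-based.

k=0: U[0][0]=4
  eliminate (1,0): mult=3, new row 1: (0, 5, 8, 10); set L[1][0]=3
  eliminate (2,0): mult=6, new row 2: (0, 1, 1, 2); set L[2][0]=6
  eliminate (3,0): mult=7, new row 3: (0, 1, 5, 3); set L[3][0]=7
k=1: U[1][1]=5
  eliminate (2,1): mult=9, new row 2: (0, 0, 6, 0); set L[2][1]=9
  eliminate (3,1): mult=9, new row 3: (0, 0, 10, 1); set L[3][1]=9
k=2: U[2][2]=6
  eliminate (3,2): mult=9, new row 3: (0, 0, 0, 1); set L[3][2]=9

L[1][0] = 3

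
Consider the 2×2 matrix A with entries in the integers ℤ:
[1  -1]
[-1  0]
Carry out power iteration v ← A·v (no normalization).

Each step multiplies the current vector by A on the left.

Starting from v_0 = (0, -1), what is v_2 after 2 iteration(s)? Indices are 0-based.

v_2 = (1, -1)

v_0 = (0, -1).
v_1 = A·v_0 = (1, 0).
v_2 = A·v_1 = (1, -1).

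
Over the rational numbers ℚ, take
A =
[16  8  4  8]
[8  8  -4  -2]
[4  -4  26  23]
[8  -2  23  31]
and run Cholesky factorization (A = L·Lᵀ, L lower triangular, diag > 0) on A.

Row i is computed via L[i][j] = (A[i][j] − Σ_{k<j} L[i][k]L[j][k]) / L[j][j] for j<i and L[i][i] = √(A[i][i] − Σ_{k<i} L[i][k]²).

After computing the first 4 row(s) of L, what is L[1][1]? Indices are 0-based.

Step 1: L[0][0] = √(16) = 4.
  L[1][0] = (8) / L[0][0] = 2.
Step 2: L[1][1] = √(4) = 2.
  L[2][0] = (4) / L[0][0] = 1.
  L[2][1] = (-6) / L[1][1] = -3.
Step 3: L[2][2] = √(16) = 4.
  L[3][0] = (8) / L[0][0] = 2.
  L[3][1] = (-6) / L[1][1] = -3.
  L[3][2] = (12) / L[2][2] = 3.
Step 4: L[3][3] = √(9) = 3.

L[1][1] = 2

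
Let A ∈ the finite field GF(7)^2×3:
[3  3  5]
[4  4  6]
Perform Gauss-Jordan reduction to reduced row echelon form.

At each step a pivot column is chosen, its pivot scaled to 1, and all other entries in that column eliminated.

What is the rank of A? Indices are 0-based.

rank = 2

[1] R0 /= 3  ⇒  (1, 1, 4)
     R1 -= 4·R0  ⇒  (0, 0, 4)
column 1 empty below row 1
[2] R1 /= 4  ⇒  (0, 0, 1)
     R0 -= 4·R1  ⇒  (1, 1, 0)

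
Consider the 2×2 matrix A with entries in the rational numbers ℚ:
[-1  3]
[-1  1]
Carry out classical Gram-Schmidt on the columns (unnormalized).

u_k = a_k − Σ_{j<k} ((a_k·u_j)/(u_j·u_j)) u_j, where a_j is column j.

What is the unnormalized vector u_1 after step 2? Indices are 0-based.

Step 1: u_0 = a_0 = (-1, -1).
Step 2: u_1 = a_1 − (-2)·u_0 = (1, -1).

u_1 = (1, -1)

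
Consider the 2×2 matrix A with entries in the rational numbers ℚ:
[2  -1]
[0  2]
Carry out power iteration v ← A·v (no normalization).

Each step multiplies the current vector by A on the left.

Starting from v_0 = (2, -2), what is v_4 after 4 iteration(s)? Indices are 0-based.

v_4 = (96, -32)

v_0 = (2, -2).
v_1 = A·v_0 = (6, -4).
v_2 = A·v_1 = (16, -8).
v_3 = A·v_2 = (40, -16).
v_4 = A·v_3 = (96, -32).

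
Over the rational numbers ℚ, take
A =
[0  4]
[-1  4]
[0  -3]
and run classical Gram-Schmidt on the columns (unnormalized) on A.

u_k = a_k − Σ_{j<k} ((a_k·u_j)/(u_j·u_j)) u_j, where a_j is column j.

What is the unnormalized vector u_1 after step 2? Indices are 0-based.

u_1 = (4, 0, -3)

Step 1: u_0 = a_0 = (0, -1, 0).
Step 2: u_1 = a_1 − (-4)·u_0 = (4, 0, -3).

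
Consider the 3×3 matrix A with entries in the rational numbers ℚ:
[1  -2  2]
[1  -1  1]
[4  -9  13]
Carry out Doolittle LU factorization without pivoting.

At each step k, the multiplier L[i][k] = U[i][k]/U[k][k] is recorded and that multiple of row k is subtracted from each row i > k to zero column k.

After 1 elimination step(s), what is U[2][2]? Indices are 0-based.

U[2][2] = 5

k=0: U[0][0]=1
  eliminate (1,0): mult=1, new row 1: (0, 1, -1); set L[1][0]=1
  eliminate (2,0): mult=4, new row 2: (0, -1, 5); set L[2][0]=4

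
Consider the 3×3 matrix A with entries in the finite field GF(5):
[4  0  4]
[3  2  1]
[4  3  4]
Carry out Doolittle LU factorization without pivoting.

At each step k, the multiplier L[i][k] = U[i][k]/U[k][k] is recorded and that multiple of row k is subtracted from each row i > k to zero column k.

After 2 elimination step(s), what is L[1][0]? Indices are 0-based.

L[1][0] = 2

[col 0] pivot 4
  R1 -= 2*R0 → (0, 2, 3)  (L[1][0] := 2)
  R2 -= 1*R0 → (0, 3, 0)  (L[2][0] := 1)
[col 1] pivot 2
  R2 -= 4*R1 → (0, 0, 3)  (L[2][1] := 4)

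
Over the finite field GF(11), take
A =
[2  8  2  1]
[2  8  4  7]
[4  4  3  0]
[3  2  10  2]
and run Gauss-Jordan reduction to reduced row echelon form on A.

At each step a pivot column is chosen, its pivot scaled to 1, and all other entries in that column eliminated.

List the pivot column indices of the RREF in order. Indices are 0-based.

pivot columns: 0, 1, 2, 3

pivot(0,0)=2: scale R0 → (1, 4, 1, 6)
  clear (1,0): R1 −= (2)R0 → (0, 0, 2, 6)
  clear (2,0): R2 −= (4)R0 → (0, 10, 10, 9)
  clear (3,0): R3 −= (3)R0 → (0, 1, 7, 6)
pivot(1,1): swap R1↔R2
pivot(1,1)=10: scale R1 → (0, 1, 1, 2)
  clear (0,1): R0 −= (4)R1 → (1, 0, 8, 9)
  clear (3,1): R3 −= (1)R1 → (0, 0, 6, 4)
pivot(2,2)=2: scale R2 → (0, 0, 1, 3)
  clear (0,2): R0 −= (8)R2 → (1, 0, 0, 7)
  clear (1,2): R1 −= (1)R2 → (0, 1, 0, 10)
  clear (3,2): R3 −= (6)R2 → (0, 0, 0, 8)
pivot(3,3)=8: scale R3 → (0, 0, 0, 1)
  clear (0,3): R0 −= (7)R3 → (1, 0, 0, 0)
  clear (1,3): R1 −= (10)R3 → (0, 1, 0, 0)
  clear (2,3): R2 −= (3)R3 → (0, 0, 1, 0)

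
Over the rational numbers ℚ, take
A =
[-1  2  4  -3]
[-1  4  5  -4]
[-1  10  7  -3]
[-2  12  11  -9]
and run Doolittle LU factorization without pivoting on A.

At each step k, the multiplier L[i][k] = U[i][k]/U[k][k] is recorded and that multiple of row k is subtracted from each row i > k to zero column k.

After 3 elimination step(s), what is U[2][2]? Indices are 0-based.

U[2][2] = -1

k=0: U[0][0]=-1
  eliminate (1,0): mult=1, new row 1: (0, 2, 1, -1); set L[1][0]=1
  eliminate (2,0): mult=1, new row 2: (0, 8, 3, 0); set L[2][0]=1
  eliminate (3,0): mult=2, new row 3: (0, 8, 3, -3); set L[3][0]=2
k=1: U[1][1]=2
  eliminate (2,1): mult=4, new row 2: (0, 0, -1, 4); set L[2][1]=4
  eliminate (3,1): mult=4, new row 3: (0, 0, -1, 1); set L[3][1]=4
k=2: U[2][2]=-1
  eliminate (3,2): mult=1, new row 3: (0, 0, 0, -3); set L[3][2]=1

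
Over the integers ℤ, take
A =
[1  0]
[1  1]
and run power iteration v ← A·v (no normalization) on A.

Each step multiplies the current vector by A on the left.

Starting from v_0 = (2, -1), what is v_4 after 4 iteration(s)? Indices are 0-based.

v_0 = (2, -1).
v_1 = A·v_0 = (2, 1).
v_2 = A·v_1 = (2, 3).
v_3 = A·v_2 = (2, 5).
v_4 = A·v_3 = (2, 7).

v_4 = (2, 7)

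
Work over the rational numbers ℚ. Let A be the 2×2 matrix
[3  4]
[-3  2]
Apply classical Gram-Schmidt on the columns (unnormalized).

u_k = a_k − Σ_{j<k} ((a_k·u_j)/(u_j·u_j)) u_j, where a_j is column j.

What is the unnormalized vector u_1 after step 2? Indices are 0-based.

Step 1: u_0 = a_0 = (3, -3).
Step 2: u_1 = a_1 − (1/3)·u_0 = (3, 3).

u_1 = (3, 3)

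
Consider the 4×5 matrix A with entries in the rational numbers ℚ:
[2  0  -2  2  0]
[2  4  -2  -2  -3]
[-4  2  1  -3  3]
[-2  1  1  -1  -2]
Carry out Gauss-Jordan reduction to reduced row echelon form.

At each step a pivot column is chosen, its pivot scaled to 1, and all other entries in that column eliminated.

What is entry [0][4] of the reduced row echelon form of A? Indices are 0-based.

M[0][4] = -3/2

[1] R0 /= 2  ⇒  (1, 0, -1, 1, 0)
     R1 -= 2·R0  ⇒  (0, 4, 0, -4, -3)
     R2 -= -4·R0  ⇒  (0, 2, -3, 1, 3)
     R3 -= -2·R0  ⇒  (0, 1, -1, 1, -2)
[2] R1 /= 4  ⇒  (0, 1, 0, -1, -3/4)
     R2 -= 2·R1  ⇒  (0, 0, -3, 3, 9/2)
     R3 -= 1·R1  ⇒  (0, 0, -1, 2, -5/4)
[3] R2 /= -3  ⇒  (0, 0, 1, -1, -3/2)
     R0 -= -1·R2  ⇒  (1, 0, 0, 0, -3/2)
     R3 -= -1·R2  ⇒  (0, 0, 0, 1, -11/4)
[4] R3 /= 1  ⇒  (0, 0, 0, 1, -11/4)
     R1 -= -1·R3  ⇒  (0, 1, 0, 0, -7/2)
     R2 -= -1·R3  ⇒  (0, 0, 1, 0, -17/4)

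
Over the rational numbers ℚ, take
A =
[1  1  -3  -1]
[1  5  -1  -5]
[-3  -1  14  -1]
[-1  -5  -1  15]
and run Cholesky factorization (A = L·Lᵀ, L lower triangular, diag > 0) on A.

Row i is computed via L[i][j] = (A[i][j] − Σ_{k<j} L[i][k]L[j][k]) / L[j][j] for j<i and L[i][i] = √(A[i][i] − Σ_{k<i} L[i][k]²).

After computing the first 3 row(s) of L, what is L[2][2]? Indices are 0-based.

L[2][2] = 2

Step 1: L[0][0] = √(1) = 1.
  L[1][0] = (1) / L[0][0] = 1.
Step 2: L[1][1] = √(4) = 2.
  L[2][0] = (-3) / L[0][0] = -3.
  L[2][1] = (2) / L[1][1] = 1.
Step 3: L[2][2] = √(4) = 2.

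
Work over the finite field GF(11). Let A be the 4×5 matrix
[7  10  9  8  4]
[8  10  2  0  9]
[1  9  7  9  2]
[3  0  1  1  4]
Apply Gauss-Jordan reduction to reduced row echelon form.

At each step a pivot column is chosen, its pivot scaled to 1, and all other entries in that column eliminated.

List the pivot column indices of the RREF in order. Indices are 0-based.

[1] R0 /= 7  ⇒  (1, 3, 6, 9, 10)
     R1 -= 8·R0  ⇒  (0, 8, 9, 5, 6)
     R2 -= 1·R0  ⇒  (0, 6, 1, 0, 3)
     R3 -= 3·R0  ⇒  (0, 2, 5, 7, 7)
[2] R1 /= 8  ⇒  (0, 1, 8, 2, 9)
     R0 -= 3·R1  ⇒  (1, 0, 4, 3, 5)
     R2 -= 6·R1  ⇒  (0, 0, 8, 10, 4)
     R3 -= 2·R1  ⇒  (0, 0, 0, 3, 0)
[3] R2 /= 8  ⇒  (0, 0, 1, 4, 6)
     R0 -= 4·R2  ⇒  (1, 0, 0, 9, 3)
     R1 -= 8·R2  ⇒  (0, 1, 0, 3, 5)
[4] R3 /= 3  ⇒  (0, 0, 0, 1, 0)
     R0 -= 9·R3  ⇒  (1, 0, 0, 0, 3)
     R1 -= 3·R3  ⇒  (0, 1, 0, 0, 5)
     R2 -= 4·R3  ⇒  (0, 0, 1, 0, 6)

pivot columns: 0, 1, 2, 3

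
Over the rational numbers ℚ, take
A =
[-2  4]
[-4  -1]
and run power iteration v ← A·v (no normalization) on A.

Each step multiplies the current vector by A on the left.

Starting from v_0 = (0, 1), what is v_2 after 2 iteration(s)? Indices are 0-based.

v_0 = (0, 1).
v_1 = A·v_0 = (4, -1).
v_2 = A·v_1 = (-12, -15).

v_2 = (-12, -15)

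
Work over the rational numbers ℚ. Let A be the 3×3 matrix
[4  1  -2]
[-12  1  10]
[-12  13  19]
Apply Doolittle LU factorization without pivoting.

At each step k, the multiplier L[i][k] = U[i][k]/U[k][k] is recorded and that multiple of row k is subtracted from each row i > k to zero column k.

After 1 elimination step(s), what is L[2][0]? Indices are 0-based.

Step 1: pivot at (0,0) is 4.
  row1 ← row1 − (-3)·row0  ⇒  L[1][0]=-3, U row1=(0, 4, 4)
  row2 ← row2 − (-3)·row0  ⇒  L[2][0]=-3, U row2=(0, 16, 13)

L[2][0] = -3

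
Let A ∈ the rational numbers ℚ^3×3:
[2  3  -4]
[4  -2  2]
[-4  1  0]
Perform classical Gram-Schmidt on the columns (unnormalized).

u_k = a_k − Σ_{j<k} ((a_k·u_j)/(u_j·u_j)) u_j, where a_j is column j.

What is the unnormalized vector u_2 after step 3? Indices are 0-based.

u_2 = (4/39, 14/39, 16/39)

Step 1: u_0 = a_0 = (2, 4, -4).
Step 2: u_1 = a_1 − (-1/6)·u_0 = (10/3, -4/3, 1/3).
Step 3: u_2 = a_2 − (0)·u_0 − (-16/13)·u_1 = (4/39, 14/39, 16/39).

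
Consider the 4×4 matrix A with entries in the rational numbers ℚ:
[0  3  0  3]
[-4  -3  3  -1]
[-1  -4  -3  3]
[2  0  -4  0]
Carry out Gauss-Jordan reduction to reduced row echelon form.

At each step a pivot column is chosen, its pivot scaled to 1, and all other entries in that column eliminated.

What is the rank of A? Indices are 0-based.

rank = 4

pivot(0,0): swap R0↔R1
pivot(0,0)=-4: scale R0 → (1, 3/4, -3/4, 1/4)
  clear (2,0): R2 −= (-1)R0 → (0, -13/4, -15/4, 13/4)
  clear (3,0): R3 −= (2)R0 → (0, -3/2, -5/2, -1/2)
pivot(1,1)=3: scale R1 → (0, 1, 0, 1)
  clear (0,1): R0 −= (3/4)R1 → (1, 0, -3/4, -1/2)
  clear (2,1): R2 −= (-13/4)R1 → (0, 0, -15/4, 13/2)
  clear (3,1): R3 −= (-3/2)R1 → (0, 0, -5/2, 1)
pivot(2,2)=-15/4: scale R2 → (0, 0, 1, -26/15)
  clear (0,2): R0 −= (-3/4)R2 → (1, 0, 0, -9/5)
  clear (3,2): R3 −= (-5/2)R2 → (0, 0, 0, -10/3)
pivot(3,3)=-10/3: scale R3 → (0, 0, 0, 1)
  clear (0,3): R0 −= (-9/5)R3 → (1, 0, 0, 0)
  clear (1,3): R1 −= (1)R3 → (0, 1, 0, 0)
  clear (2,3): R2 −= (-26/15)R3 → (0, 0, 1, 0)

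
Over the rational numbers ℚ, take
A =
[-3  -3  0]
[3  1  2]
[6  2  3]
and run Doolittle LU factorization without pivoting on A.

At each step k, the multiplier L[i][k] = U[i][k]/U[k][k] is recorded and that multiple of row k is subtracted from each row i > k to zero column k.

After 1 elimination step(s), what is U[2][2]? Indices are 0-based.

Step 1: pivot at (0,0) is -3.
  row1 ← row1 − (-1)·row0  ⇒  L[1][0]=-1, U row1=(0, -2, 2)
  row2 ← row2 − (-2)·row0  ⇒  L[2][0]=-2, U row2=(0, -4, 3)

U[2][2] = 3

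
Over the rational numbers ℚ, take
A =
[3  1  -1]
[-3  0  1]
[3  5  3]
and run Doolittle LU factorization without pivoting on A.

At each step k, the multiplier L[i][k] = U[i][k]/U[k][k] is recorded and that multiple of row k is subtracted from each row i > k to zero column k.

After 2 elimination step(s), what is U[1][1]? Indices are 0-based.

[col 0] pivot 3
  R1 -= -1*R0 → (0, 1, 0)  (L[1][0] := -1)
  R2 -= 1*R0 → (0, 4, 4)  (L[2][0] := 1)
[col 1] pivot 1
  R2 -= 4*R1 → (0, 0, 4)  (L[2][1] := 4)

U[1][1] = 1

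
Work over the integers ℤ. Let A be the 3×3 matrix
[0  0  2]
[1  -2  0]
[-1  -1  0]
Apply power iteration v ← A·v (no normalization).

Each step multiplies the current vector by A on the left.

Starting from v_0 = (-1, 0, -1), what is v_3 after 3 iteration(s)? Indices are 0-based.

v_0 = (-1, 0, -1).
v_1 = A·v_0 = (-2, -1, 1).
v_2 = A·v_1 = (2, 0, 3).
v_3 = A·v_2 = (6, 2, -2).

v_3 = (6, 2, -2)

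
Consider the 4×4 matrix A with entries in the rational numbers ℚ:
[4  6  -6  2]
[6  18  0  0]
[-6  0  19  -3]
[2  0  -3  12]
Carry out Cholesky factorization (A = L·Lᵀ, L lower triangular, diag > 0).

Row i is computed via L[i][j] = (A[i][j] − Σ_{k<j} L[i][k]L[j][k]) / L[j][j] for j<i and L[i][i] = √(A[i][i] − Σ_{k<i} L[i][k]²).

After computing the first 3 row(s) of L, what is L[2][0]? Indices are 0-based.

L[2][0] = -3

Step 1: L[0][0] = √(4) = 2.
  L[1][0] = (6) / L[0][0] = 3.
Step 2: L[1][1] = √(9) = 3.
  L[2][0] = (-6) / L[0][0] = -3.
  L[2][1] = (9) / L[1][1] = 3.
Step 3: L[2][2] = √(1) = 1.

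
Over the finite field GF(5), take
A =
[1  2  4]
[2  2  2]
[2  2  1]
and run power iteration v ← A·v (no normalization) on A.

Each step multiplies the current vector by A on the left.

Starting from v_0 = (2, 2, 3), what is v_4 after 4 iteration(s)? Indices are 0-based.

v_0 = (2, 2, 3).
v_1 = A·v_0 = (3, 4, 1).
v_2 = A·v_1 = (0, 1, 0).
v_3 = A·v_2 = (2, 2, 2).
v_4 = A·v_3 = (4, 2, 0).

v_4 = (4, 2, 0)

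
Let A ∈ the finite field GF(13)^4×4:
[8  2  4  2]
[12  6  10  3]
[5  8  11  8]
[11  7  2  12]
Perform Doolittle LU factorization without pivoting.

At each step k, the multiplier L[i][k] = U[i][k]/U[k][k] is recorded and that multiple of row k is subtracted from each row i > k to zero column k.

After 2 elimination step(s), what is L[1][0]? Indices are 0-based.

L[1][0] = 8

[col 0] pivot 8
  R1 -= 8*R0 → (0, 3, 4, 0)  (L[1][0] := 8)
  R2 -= 12*R0 → (0, 10, 2, 10)  (L[2][0] := 12)
  R3 -= 3*R0 → (0, 1, 3, 6)  (L[3][0] := 3)
[col 1] pivot 3
  R2 -= 12*R1 → (0, 0, 6, 10)  (L[2][1] := 12)
  R3 -= 9*R1 → (0, 0, 6, 6)  (L[3][1] := 9)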